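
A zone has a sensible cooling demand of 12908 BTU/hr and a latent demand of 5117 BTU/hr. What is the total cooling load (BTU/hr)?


Qt = 12908 + 5117 = 18025 BTU/hr

18025 BTU/hr


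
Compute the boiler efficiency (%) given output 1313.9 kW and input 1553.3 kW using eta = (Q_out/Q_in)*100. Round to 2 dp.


eta = (1313.9/1553.3)*100 = 84.59 %

84.59 %


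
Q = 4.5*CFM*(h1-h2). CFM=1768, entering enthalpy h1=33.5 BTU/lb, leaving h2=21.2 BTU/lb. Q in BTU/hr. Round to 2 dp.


Q = 4.5 * 1768 * (33.5 - 21.2) = 97858.80 BTU/hr

97858.80 BTU/hr


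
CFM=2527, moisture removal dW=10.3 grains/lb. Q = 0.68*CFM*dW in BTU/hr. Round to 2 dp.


Q = 0.68 * 2527 * 10.3 = 17699.11 BTU/hr

17699.11 BTU/hr


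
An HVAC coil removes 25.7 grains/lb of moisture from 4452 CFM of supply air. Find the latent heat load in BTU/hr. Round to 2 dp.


Q = 0.68 * 4452 * 25.7 = 77803.15 BTU/hr

77803.15 BTU/hr


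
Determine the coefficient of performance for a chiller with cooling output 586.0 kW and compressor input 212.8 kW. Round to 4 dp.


COP = 586.0 / 212.8 = 2.7538

2.7538


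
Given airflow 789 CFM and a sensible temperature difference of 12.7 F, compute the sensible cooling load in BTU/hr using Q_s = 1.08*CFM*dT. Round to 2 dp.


Q = 1.08 * 789 * 12.7 = 10821.92 BTU/hr

10821.92 BTU/hr


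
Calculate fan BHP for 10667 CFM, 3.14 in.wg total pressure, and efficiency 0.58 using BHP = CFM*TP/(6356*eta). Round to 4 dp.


BHP = 10667 * 3.14 / (6356 * 0.58) = 9.0857 hp

9.0857 hp


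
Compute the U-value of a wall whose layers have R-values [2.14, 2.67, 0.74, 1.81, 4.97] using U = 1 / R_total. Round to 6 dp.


R_total = 2.14 + 2.67 + 0.74 + 1.81 + 4.97 = 12.33
U = 1/12.33 = 0.081103

0.081103


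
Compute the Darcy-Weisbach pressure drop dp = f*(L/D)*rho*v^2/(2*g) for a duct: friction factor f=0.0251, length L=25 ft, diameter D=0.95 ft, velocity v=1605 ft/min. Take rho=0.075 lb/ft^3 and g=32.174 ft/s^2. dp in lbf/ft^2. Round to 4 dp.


v_fps = 1605/60 = 26.75 ft/s
dp = 0.0251*(25/0.95)*0.075*26.75^2/(2*32.174) = 0.5509 lbf/ft^2

0.5509 lbf/ft^2


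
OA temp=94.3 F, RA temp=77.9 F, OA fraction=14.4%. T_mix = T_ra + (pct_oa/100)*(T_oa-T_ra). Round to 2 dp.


T_mix = 77.9 + (14.4/100)*(94.3-77.9) = 80.26 F

80.26 F


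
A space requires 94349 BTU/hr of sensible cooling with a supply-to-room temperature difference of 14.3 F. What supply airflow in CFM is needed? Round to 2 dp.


CFM = 94349 / (1.08 * 14.3) = 6109.10

6109.10 CFM


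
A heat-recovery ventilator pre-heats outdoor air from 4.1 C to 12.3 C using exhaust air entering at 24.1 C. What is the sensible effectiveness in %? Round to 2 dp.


eff = (12.3-4.1)/(24.1-4.1)*100 = 41.00 %

41.00 %


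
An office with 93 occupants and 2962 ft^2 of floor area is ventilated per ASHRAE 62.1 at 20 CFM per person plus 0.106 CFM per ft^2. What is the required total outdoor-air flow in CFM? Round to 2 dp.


Total = 93*20 + 2962*0.106 = 2173.97 CFM

2173.97 CFM


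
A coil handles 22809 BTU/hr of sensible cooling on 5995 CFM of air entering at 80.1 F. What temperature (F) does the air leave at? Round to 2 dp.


dT = 22809/(1.08*5995) = 3.5228
T_leave = 80.1 - 3.5228 = 76.58 F

76.58 F


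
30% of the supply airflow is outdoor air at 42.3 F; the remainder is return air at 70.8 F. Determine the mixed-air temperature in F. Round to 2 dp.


T_mix = 0.3*42.3 + 0.7*70.8 = 62.25 F

62.25 F


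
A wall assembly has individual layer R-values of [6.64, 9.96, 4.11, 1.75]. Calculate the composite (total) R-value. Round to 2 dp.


R_total = 6.64 + 9.96 + 4.11 + 1.75 = 22.46

22.46


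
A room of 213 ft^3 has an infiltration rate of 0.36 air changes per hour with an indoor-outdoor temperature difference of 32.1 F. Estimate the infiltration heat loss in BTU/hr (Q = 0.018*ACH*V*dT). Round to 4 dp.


Q = 0.018 * 0.36 * 213 * 32.1 = 44.3057 BTU/hr

44.3057 BTU/hr


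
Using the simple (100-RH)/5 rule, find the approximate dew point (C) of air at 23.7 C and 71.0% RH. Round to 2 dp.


Td = 23.7 - (100-71.0)/5 = 17.90 C

17.90 C


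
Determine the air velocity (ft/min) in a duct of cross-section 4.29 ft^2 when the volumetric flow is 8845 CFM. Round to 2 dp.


V = 8845 / 4.29 = 2061.77 ft/min

2061.77 ft/min


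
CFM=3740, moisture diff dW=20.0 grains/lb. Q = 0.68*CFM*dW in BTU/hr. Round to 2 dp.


Q = 0.68 * 3740 * 20.0 = 50864.00 BTU/hr

50864.00 BTU/hr


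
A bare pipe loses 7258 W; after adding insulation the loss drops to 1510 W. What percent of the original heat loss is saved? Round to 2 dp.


Savings = ((7258-1510)/7258)*100 = 79.20 %

79.20 %


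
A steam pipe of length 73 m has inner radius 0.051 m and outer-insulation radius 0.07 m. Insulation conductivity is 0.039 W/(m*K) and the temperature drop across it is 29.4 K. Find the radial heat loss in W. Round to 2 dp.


Q = 2*pi*0.039*73*29.4/ln(0.07/0.051) = 1660.77 W

1660.77 W


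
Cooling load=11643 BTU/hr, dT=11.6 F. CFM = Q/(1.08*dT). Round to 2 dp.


CFM = 11643 / (1.08 * 11.6) = 929.36

929.36 CFM


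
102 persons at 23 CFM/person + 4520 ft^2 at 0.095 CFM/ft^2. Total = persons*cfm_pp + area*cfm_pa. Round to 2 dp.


Total = 102*23 + 4520*0.095 = 2775.40 CFM

2775.40 CFM


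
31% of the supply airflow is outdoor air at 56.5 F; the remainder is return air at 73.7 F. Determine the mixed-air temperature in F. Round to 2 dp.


T_mix = 0.31*56.5 + 0.69*73.7 = 68.37 F

68.37 F


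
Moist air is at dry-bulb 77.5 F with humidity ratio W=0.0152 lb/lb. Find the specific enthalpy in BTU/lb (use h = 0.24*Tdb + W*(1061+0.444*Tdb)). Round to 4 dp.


h = 0.24*77.5 + 0.0152*(1061+0.444*77.5) = 35.2502 BTU/lb

35.2502 BTU/lb


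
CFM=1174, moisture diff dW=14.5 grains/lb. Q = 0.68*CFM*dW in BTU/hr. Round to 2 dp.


Q = 0.68 * 1174 * 14.5 = 11575.64 BTU/hr

11575.64 BTU/hr


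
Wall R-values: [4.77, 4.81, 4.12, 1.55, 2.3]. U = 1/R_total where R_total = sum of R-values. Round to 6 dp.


R_total = 4.77 + 4.81 + 4.12 + 1.55 + 2.3 = 17.55
U = 1/17.55 = 0.056980

0.056980


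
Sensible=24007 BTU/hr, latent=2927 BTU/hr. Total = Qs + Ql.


Qt = 24007 + 2927 = 26934 BTU/hr

26934 BTU/hr


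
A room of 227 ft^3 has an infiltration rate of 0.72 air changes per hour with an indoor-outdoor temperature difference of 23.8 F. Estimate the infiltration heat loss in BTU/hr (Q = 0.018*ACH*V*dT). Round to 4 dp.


Q = 0.018 * 0.72 * 227 * 23.8 = 70.0177 BTU/hr

70.0177 BTU/hr


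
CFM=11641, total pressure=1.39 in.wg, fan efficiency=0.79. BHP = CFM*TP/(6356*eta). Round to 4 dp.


BHP = 11641 * 1.39 / (6356 * 0.79) = 3.2225 hp

3.2225 hp


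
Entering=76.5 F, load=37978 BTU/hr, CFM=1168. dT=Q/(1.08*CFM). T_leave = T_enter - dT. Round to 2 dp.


dT = 37978/(1.08*1168) = 30.1069
T_leave = 76.5 - 30.1069 = 46.39 F

46.39 F


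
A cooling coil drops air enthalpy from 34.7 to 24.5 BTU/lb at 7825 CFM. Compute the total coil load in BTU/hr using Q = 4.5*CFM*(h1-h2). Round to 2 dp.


Q = 4.5 * 7825 * (34.7 - 24.5) = 359167.50 BTU/hr

359167.50 BTU/hr


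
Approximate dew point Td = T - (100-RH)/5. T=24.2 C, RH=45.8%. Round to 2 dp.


Td = 24.2 - (100-45.8)/5 = 13.36 C

13.36 C


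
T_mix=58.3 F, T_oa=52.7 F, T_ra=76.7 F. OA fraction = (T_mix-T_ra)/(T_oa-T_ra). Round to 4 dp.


frac = (58.3 - 76.7) / (52.7 - 76.7) = 0.7667

0.7667


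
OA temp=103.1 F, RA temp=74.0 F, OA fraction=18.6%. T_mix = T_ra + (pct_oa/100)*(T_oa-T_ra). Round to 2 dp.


T_mix = 74.0 + (18.6/100)*(103.1-74.0) = 79.41 F

79.41 F


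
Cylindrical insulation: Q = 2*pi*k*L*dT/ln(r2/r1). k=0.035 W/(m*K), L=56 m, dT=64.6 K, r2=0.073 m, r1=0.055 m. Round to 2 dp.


Q = 2*pi*0.035*56*64.6/ln(0.073/0.055) = 2809.88 W

2809.88 W


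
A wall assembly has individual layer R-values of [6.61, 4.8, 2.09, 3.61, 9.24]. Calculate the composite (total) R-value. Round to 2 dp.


R_total = 6.61 + 4.8 + 2.09 + 3.61 + 9.24 = 26.35

26.35


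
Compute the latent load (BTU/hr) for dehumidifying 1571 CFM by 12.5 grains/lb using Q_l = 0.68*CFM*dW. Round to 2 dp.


Q = 0.68 * 1571 * 12.5 = 13353.50 BTU/hr

13353.50 BTU/hr


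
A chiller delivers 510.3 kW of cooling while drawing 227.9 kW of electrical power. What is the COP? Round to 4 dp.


COP = 510.3 / 227.9 = 2.2391

2.2391


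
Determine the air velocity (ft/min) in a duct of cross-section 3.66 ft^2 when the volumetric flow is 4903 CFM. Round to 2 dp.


V = 4903 / 3.66 = 1339.62 ft/min

1339.62 ft/min


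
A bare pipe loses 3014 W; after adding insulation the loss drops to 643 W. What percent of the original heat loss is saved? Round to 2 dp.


Savings = ((3014-643)/3014)*100 = 78.67 %

78.67 %


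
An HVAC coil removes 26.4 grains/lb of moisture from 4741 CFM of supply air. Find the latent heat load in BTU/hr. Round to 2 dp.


Q = 0.68 * 4741 * 26.4 = 85110.43 BTU/hr

85110.43 BTU/hr


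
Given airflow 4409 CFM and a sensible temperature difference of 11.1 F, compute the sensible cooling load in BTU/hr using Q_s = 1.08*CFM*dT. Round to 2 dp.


Q = 1.08 * 4409 * 11.1 = 52855.09 BTU/hr

52855.09 BTU/hr


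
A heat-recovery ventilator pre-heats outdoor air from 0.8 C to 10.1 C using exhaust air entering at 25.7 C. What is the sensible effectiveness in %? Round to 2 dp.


eff = (10.1-0.8)/(25.7-0.8)*100 = 37.35 %

37.35 %


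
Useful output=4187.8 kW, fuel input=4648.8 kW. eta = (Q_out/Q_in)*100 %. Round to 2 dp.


eta = (4187.8/4648.8)*100 = 90.08 %

90.08 %


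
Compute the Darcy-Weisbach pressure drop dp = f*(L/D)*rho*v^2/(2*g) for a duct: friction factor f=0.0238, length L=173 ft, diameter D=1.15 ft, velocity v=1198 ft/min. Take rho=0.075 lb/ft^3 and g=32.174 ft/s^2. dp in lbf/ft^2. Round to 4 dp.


v_fps = 1198/60 = 19.9667 ft/s
dp = 0.0238*(173/1.15)*0.075*19.9667^2/(2*32.174) = 1.6637 lbf/ft^2

1.6637 lbf/ft^2


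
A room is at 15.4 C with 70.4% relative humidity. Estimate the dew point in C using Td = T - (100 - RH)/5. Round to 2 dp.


Td = 15.4 - (100-70.4)/5 = 9.48 C

9.48 C


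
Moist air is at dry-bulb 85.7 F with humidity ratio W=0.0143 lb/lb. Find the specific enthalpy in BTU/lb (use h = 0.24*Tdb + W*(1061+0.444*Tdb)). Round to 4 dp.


h = 0.24*85.7 + 0.0143*(1061+0.444*85.7) = 36.2844 BTU/lb

36.2844 BTU/lb


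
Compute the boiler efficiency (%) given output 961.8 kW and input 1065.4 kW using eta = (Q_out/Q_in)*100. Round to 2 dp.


eta = (961.8/1065.4)*100 = 90.28 %

90.28 %


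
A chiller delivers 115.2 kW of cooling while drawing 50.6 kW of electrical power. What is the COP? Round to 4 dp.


COP = 115.2 / 50.6 = 2.2767

2.2767


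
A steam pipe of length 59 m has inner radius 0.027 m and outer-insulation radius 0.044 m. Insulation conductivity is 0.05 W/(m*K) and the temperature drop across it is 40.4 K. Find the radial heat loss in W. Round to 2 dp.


Q = 2*pi*0.05*59*40.4/ln(0.044/0.027) = 1533.38 W

1533.38 W


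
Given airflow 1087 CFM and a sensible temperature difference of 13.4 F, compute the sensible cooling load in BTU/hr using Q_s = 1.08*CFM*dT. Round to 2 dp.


Q = 1.08 * 1087 * 13.4 = 15731.06 BTU/hr

15731.06 BTU/hr


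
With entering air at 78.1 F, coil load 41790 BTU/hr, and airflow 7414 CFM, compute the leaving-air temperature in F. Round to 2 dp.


dT = 41790/(1.08*7414) = 5.2191
T_leave = 78.1 - 5.2191 = 72.88 F

72.88 F


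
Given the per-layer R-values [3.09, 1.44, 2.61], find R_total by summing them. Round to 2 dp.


R_total = 3.09 + 1.44 + 2.61 = 7.14

7.14


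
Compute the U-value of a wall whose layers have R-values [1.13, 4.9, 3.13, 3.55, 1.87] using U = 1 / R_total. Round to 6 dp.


R_total = 1.13 + 4.9 + 3.13 + 3.55 + 1.87 = 14.58
U = 1/14.58 = 0.068587

0.068587


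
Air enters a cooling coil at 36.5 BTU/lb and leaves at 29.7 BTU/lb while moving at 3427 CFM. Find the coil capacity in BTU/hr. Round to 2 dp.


Q = 4.5 * 3427 * (36.5 - 29.7) = 104866.20 BTU/hr

104866.20 BTU/hr


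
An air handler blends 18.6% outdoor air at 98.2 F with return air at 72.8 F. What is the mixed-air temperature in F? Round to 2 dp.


T_mix = 72.8 + (18.6/100)*(98.2-72.8) = 77.52 F

77.52 F


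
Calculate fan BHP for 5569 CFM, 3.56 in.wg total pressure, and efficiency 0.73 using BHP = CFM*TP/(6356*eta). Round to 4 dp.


BHP = 5569 * 3.56 / (6356 * 0.73) = 4.2729 hp

4.2729 hp


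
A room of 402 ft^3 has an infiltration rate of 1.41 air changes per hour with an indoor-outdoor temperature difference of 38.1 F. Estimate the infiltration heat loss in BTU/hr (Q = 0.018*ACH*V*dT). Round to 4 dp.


Q = 0.018 * 1.41 * 402 * 38.1 = 388.7252 BTU/hr

388.7252 BTU/hr


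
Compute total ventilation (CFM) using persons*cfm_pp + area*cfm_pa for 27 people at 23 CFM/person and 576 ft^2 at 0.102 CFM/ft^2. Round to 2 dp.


Total = 27*23 + 576*0.102 = 679.75 CFM

679.75 CFM


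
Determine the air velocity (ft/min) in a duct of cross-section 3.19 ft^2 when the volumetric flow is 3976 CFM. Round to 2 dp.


V = 3976 / 3.19 = 1246.39 ft/min

1246.39 ft/min


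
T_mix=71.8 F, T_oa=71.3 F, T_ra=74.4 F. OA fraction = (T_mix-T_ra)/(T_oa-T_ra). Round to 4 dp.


frac = (71.8 - 74.4) / (71.3 - 74.4) = 0.8387

0.8387


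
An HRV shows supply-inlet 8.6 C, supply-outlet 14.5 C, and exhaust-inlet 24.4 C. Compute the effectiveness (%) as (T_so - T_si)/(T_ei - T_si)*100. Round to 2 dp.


eff = (14.5-8.6)/(24.4-8.6)*100 = 37.34 %

37.34 %


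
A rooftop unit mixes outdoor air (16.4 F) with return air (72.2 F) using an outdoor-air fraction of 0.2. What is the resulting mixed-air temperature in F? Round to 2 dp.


T_mix = 0.2*16.4 + 0.8*72.2 = 61.04 F

61.04 F


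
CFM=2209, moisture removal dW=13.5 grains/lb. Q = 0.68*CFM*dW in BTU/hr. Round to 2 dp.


Q = 0.68 * 2209 * 13.5 = 20278.62 BTU/hr

20278.62 BTU/hr


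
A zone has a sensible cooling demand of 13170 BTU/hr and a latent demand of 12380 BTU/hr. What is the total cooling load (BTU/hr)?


Qt = 13170 + 12380 = 25550 BTU/hr

25550 BTU/hr


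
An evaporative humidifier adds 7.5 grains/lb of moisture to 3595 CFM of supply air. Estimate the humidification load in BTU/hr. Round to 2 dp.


Q = 0.68 * 3595 * 7.5 = 18334.50 BTU/hr

18334.50 BTU/hr


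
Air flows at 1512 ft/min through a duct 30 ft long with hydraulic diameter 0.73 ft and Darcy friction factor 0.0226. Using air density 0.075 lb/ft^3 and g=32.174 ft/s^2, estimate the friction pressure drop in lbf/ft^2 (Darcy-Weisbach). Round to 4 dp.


v_fps = 1512/60 = 25.2 ft/s
dp = 0.0226*(30/0.73)*0.075*25.2^2/(2*32.174) = 0.6874 lbf/ft^2

0.6874 lbf/ft^2


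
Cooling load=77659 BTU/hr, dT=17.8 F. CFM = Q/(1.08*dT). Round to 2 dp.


CFM = 77659 / (1.08 * 17.8) = 4039.69

4039.69 CFM


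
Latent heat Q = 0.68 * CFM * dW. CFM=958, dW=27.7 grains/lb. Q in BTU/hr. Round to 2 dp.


Q = 0.68 * 958 * 27.7 = 18044.89 BTU/hr

18044.89 BTU/hr


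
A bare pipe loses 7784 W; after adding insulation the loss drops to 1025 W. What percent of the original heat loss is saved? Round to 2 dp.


Savings = ((7784-1025)/7784)*100 = 86.83 %

86.83 %


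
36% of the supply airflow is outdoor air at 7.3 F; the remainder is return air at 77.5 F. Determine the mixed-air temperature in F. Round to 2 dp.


T_mix = 0.36*7.3 + 0.64*77.5 = 52.23 F

52.23 F


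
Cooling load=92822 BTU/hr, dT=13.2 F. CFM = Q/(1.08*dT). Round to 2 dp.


CFM = 92822 / (1.08 * 13.2) = 6511.08

6511.08 CFM


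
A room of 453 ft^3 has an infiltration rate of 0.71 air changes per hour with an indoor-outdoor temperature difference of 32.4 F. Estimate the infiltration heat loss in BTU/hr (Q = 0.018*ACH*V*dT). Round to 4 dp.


Q = 0.018 * 0.71 * 453 * 32.4 = 187.5746 BTU/hr

187.5746 BTU/hr


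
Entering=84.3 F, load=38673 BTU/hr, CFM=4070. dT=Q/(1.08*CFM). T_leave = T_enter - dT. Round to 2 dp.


dT = 38673/(1.08*4070) = 8.7981
T_leave = 84.3 - 8.7981 = 75.50 F

75.50 F


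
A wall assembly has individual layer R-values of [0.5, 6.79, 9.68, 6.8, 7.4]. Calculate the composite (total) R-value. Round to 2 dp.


R_total = 0.5 + 6.79 + 9.68 + 6.8 + 7.4 = 31.17

31.17


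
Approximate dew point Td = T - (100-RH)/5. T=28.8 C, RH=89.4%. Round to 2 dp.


Td = 28.8 - (100-89.4)/5 = 26.68 C

26.68 C


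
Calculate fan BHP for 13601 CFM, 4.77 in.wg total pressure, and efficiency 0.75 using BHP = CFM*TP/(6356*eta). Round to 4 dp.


BHP = 13601 * 4.77 / (6356 * 0.75) = 13.6096 hp

13.6096 hp


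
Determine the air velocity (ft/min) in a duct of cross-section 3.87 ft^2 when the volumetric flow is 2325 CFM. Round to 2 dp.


V = 2325 / 3.87 = 600.78 ft/min

600.78 ft/min


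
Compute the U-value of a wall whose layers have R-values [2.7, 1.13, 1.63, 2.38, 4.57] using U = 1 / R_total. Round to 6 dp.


R_total = 2.7 + 1.13 + 1.63 + 2.38 + 4.57 = 12.41
U = 1/12.41 = 0.080580

0.080580


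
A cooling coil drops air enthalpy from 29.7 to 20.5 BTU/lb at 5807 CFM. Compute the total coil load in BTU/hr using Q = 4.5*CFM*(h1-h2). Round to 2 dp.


Q = 4.5 * 5807 * (29.7 - 20.5) = 240409.80 BTU/hr

240409.80 BTU/hr


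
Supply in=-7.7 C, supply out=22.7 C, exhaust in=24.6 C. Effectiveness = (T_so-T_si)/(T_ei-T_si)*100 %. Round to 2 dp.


eff = (22.7-(-7.7))/(24.6-(-7.7))*100 = 94.12 %

94.12 %


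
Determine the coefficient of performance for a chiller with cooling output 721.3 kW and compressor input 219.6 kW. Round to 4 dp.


COP = 721.3 / 219.6 = 3.2846

3.2846


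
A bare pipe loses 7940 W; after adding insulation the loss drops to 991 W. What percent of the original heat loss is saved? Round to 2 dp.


Savings = ((7940-991)/7940)*100 = 87.52 %

87.52 %


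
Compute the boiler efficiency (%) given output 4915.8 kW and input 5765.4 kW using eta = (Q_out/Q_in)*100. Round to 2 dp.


eta = (4915.8/5765.4)*100 = 85.26 %

85.26 %


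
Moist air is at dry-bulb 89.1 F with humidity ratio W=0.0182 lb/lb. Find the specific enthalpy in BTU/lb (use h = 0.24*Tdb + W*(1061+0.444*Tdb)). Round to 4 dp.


h = 0.24*89.1 + 0.0182*(1061+0.444*89.1) = 41.4142 BTU/lb

41.4142 BTU/lb


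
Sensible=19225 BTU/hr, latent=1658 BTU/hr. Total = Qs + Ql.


Qt = 19225 + 1658 = 20883 BTU/hr

20883 BTU/hr


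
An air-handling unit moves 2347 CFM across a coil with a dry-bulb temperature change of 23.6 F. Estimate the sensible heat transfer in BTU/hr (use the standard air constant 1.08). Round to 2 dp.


Q = 1.08 * 2347 * 23.6 = 59820.34 BTU/hr

59820.34 BTU/hr


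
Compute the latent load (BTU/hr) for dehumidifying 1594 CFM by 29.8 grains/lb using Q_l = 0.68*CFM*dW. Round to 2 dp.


Q = 0.68 * 1594 * 29.8 = 32300.82 BTU/hr

32300.82 BTU/hr


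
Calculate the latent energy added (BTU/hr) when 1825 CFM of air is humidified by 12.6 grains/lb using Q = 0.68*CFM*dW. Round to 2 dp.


Q = 0.68 * 1825 * 12.6 = 15636.60 BTU/hr

15636.60 BTU/hr


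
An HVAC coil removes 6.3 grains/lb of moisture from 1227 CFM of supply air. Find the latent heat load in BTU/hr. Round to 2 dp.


Q = 0.68 * 1227 * 6.3 = 5256.47 BTU/hr

5256.47 BTU/hr


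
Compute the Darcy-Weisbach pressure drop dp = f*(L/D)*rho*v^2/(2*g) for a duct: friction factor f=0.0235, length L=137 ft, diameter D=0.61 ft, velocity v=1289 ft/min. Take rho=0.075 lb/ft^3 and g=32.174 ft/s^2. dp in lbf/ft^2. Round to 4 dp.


v_fps = 1289/60 = 21.4833 ft/s
dp = 0.0235*(137/0.61)*0.075*21.4833^2/(2*32.174) = 2.8391 lbf/ft^2

2.8391 lbf/ft^2


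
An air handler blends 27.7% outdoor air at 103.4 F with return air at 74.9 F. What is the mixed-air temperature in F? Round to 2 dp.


T_mix = 74.9 + (27.7/100)*(103.4-74.9) = 82.79 F

82.79 F


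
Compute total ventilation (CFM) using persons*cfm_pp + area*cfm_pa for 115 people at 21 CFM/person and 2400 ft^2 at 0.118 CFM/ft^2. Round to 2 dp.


Total = 115*21 + 2400*0.118 = 2698.20 CFM

2698.20 CFM


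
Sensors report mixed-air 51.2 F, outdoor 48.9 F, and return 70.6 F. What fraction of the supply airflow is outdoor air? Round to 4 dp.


frac = (51.2 - 70.6) / (48.9 - 70.6) = 0.8940

0.8940


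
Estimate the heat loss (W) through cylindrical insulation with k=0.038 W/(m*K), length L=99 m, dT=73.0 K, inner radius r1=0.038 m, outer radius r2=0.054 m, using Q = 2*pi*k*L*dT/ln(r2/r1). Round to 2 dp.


Q = 2*pi*0.038*99*73.0/ln(0.054/0.038) = 4910.46 W

4910.46 W


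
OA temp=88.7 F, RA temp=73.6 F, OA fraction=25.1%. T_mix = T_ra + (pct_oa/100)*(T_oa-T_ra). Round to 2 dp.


T_mix = 73.6 + (25.1/100)*(88.7-73.6) = 77.39 F

77.39 F


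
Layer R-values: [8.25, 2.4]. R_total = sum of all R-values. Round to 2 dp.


R_total = 8.25 + 2.4 = 10.65

10.65


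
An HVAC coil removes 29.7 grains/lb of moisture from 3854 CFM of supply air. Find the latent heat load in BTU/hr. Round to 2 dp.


Q = 0.68 * 3854 * 29.7 = 77835.38 BTU/hr

77835.38 BTU/hr


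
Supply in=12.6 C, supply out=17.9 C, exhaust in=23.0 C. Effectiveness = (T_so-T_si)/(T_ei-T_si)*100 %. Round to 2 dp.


eff = (17.9-12.6)/(23.0-12.6)*100 = 50.96 %

50.96 %


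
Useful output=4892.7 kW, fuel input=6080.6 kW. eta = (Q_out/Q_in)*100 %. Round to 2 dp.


eta = (4892.7/6080.6)*100 = 80.46 %

80.46 %


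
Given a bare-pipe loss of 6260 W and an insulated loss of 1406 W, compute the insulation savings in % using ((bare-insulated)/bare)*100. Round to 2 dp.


Savings = ((6260-1406)/6260)*100 = 77.54 %

77.54 %


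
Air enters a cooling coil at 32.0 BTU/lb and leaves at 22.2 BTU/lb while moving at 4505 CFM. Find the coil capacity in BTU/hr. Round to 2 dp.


Q = 4.5 * 4505 * (32.0 - 22.2) = 198670.50 BTU/hr

198670.50 BTU/hr


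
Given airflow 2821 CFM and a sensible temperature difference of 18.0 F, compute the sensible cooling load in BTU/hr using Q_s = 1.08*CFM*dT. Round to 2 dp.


Q = 1.08 * 2821 * 18.0 = 54840.24 BTU/hr

54840.24 BTU/hr


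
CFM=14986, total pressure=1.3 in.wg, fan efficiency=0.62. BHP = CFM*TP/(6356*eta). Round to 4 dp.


BHP = 14986 * 1.3 / (6356 * 0.62) = 4.9437 hp

4.9437 hp


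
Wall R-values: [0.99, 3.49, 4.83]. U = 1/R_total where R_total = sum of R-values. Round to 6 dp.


R_total = 0.99 + 3.49 + 4.83 = 9.31
U = 1/9.31 = 0.107411

0.107411


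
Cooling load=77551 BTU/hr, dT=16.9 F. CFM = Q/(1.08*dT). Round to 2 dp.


CFM = 77551 / (1.08 * 16.9) = 4248.90

4248.90 CFM


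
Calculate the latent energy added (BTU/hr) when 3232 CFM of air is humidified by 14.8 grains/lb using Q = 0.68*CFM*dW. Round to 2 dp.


Q = 0.68 * 3232 * 14.8 = 32526.85 BTU/hr

32526.85 BTU/hr


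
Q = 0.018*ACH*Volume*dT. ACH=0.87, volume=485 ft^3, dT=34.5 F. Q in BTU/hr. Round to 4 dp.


Q = 0.018 * 0.87 * 485 * 34.5 = 262.0310 BTU/hr

262.0310 BTU/hr


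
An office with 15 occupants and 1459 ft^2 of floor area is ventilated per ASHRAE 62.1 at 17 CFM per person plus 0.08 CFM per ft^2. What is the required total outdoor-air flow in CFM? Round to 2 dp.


Total = 15*17 + 1459*0.08 = 371.72 CFM

371.72 CFM


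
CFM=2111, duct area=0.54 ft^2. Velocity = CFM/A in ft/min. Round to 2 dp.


V = 2111 / 0.54 = 3909.26 ft/min

3909.26 ft/min


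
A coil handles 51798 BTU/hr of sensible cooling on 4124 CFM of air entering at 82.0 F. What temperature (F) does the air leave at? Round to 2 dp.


dT = 51798/(1.08*4124) = 11.6298
T_leave = 82.0 - 11.6298 = 70.37 F

70.37 F


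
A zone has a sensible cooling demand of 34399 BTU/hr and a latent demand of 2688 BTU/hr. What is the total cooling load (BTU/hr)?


Qt = 34399 + 2688 = 37087 BTU/hr

37087 BTU/hr


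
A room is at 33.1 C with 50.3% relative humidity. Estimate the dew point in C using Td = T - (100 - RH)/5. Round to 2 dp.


Td = 33.1 - (100-50.3)/5 = 23.16 C

23.16 C


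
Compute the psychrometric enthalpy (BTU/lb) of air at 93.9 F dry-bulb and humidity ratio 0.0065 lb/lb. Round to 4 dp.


h = 0.24*93.9 + 0.0065*(1061+0.444*93.9) = 29.7035 BTU/lb

29.7035 BTU/lb


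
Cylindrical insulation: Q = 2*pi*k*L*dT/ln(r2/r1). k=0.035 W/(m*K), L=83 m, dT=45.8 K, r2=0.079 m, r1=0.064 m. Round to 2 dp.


Q = 2*pi*0.035*83*45.8/ln(0.079/0.064) = 3970.14 W

3970.14 W


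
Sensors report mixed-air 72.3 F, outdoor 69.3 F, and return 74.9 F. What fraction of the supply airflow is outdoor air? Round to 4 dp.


frac = (72.3 - 74.9) / (69.3 - 74.9) = 0.4643

0.4643


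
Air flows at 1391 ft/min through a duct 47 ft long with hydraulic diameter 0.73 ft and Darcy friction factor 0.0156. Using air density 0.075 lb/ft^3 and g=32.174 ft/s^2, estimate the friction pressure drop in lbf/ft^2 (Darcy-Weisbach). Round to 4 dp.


v_fps = 1391/60 = 23.1833 ft/s
dp = 0.0156*(47/0.73)*0.075*23.1833^2/(2*32.174) = 0.6292 lbf/ft^2

0.6292 lbf/ft^2


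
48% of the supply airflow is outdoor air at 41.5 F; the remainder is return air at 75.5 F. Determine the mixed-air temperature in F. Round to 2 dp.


T_mix = 0.48*41.5 + 0.52*75.5 = 59.18 F

59.18 F


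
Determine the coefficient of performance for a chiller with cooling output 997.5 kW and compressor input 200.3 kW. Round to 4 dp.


COP = 997.5 / 200.3 = 4.9800

4.9800


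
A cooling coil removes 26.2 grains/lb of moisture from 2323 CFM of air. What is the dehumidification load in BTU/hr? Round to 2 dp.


Q = 0.68 * 2323 * 26.2 = 41386.57 BTU/hr

41386.57 BTU/hr


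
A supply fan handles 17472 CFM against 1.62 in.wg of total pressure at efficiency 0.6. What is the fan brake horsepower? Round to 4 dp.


BHP = 17472 * 1.62 / (6356 * 0.6) = 7.4220 hp

7.4220 hp


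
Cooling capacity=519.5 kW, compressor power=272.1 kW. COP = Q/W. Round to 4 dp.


COP = 519.5 / 272.1 = 1.9092

1.9092


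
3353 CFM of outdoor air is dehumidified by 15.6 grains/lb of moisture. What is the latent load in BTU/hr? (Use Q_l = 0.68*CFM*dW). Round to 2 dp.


Q = 0.68 * 3353 * 15.6 = 35568.62 BTU/hr

35568.62 BTU/hr


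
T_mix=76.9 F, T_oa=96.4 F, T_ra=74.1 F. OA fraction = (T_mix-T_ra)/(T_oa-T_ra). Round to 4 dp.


frac = (76.9 - 74.1) / (96.4 - 74.1) = 0.1256

0.1256


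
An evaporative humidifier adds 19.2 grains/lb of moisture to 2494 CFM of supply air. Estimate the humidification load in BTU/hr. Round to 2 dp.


Q = 0.68 * 2494 * 19.2 = 32561.66 BTU/hr

32561.66 BTU/hr


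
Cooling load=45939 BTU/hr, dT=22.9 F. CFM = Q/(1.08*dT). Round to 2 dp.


CFM = 45939 / (1.08 * 22.9) = 1857.47

1857.47 CFM


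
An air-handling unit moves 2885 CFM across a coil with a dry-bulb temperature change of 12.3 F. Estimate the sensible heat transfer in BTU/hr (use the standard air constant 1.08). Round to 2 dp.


Q = 1.08 * 2885 * 12.3 = 38324.34 BTU/hr

38324.34 BTU/hr


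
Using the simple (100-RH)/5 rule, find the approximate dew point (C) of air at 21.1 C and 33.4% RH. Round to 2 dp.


Td = 21.1 - (100-33.4)/5 = 7.78 C

7.78 C


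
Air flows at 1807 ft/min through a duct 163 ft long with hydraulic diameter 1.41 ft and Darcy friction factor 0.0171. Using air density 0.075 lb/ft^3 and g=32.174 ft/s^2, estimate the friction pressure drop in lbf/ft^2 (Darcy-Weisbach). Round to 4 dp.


v_fps = 1807/60 = 30.1167 ft/s
dp = 0.0171*(163/1.41)*0.075*30.1167^2/(2*32.174) = 2.0898 lbf/ft^2

2.0898 lbf/ft^2


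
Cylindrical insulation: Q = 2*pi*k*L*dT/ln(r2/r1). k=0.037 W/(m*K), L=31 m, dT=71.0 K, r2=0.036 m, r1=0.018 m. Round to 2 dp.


Q = 2*pi*0.037*31*71.0/ln(0.036/0.018) = 738.20 W

738.20 W


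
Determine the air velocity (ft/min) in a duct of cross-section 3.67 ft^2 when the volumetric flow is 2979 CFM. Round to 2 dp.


V = 2979 / 3.67 = 811.72 ft/min

811.72 ft/min


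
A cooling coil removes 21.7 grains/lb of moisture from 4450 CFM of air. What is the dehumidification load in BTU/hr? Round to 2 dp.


Q = 0.68 * 4450 * 21.7 = 65664.20 BTU/hr

65664.20 BTU/hr


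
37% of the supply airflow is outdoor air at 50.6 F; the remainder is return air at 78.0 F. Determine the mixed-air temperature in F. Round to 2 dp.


T_mix = 0.37*50.6 + 0.63*78.0 = 67.86 F

67.86 F


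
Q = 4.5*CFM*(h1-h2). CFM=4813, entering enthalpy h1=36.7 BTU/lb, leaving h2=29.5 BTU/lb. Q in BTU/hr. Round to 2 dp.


Q = 4.5 * 4813 * (36.7 - 29.5) = 155941.20 BTU/hr

155941.20 BTU/hr


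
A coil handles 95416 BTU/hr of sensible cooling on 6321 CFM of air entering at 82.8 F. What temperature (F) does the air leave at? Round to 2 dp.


dT = 95416/(1.08*6321) = 13.9769
T_leave = 82.8 - 13.9769 = 68.82 F

68.82 F


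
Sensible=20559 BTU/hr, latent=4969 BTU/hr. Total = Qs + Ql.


Qt = 20559 + 4969 = 25528 BTU/hr

25528 BTU/hr


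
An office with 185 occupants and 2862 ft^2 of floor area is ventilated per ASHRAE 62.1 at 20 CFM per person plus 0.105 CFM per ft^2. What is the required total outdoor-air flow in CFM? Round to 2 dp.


Total = 185*20 + 2862*0.105 = 4000.51 CFM

4000.51 CFM


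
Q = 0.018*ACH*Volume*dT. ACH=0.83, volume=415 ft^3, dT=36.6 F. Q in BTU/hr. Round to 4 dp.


Q = 0.018 * 0.83 * 415 * 36.6 = 226.9237 BTU/hr

226.9237 BTU/hr


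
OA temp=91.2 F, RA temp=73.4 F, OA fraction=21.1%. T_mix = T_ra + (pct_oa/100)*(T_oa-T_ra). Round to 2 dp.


T_mix = 73.4 + (21.1/100)*(91.2-73.4) = 77.16 F

77.16 F


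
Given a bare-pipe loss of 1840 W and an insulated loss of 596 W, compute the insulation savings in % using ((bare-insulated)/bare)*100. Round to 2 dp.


Savings = ((1840-596)/1840)*100 = 67.61 %

67.61 %


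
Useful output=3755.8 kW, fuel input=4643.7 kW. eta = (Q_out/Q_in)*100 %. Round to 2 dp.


eta = (3755.8/4643.7)*100 = 80.88 %

80.88 %


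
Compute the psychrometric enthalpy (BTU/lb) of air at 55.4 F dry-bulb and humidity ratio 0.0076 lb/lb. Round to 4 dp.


h = 0.24*55.4 + 0.0076*(1061+0.444*55.4) = 21.5465 BTU/lb

21.5465 BTU/lb


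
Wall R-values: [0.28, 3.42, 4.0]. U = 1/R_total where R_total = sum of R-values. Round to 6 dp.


R_total = 0.28 + 3.42 + 4.0 = 7.70
U = 1/7.70 = 0.129870

0.129870


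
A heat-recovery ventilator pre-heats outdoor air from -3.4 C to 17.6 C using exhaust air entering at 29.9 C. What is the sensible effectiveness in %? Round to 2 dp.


eff = (17.6-(-3.4))/(29.9-(-3.4))*100 = 63.06 %

63.06 %


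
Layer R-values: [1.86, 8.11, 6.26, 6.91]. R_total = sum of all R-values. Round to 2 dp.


R_total = 1.86 + 8.11 + 6.26 + 6.91 = 23.14

23.14


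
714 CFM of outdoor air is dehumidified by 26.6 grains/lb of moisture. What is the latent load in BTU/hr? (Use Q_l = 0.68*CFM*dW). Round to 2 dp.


Q = 0.68 * 714 * 26.6 = 12914.83 BTU/hr

12914.83 BTU/hr


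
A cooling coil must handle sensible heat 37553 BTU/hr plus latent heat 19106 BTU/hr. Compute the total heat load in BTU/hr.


Qt = 37553 + 19106 = 56659 BTU/hr

56659 BTU/hr


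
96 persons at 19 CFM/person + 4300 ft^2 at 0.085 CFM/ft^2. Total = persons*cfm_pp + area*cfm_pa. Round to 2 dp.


Total = 96*19 + 4300*0.085 = 2189.50 CFM

2189.50 CFM


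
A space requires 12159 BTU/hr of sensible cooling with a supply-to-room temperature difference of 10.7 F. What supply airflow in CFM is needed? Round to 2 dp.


CFM = 12159 / (1.08 * 10.7) = 1052.18

1052.18 CFM


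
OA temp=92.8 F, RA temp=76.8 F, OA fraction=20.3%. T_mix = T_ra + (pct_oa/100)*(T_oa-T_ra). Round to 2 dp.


T_mix = 76.8 + (20.3/100)*(92.8-76.8) = 80.05 F

80.05 F


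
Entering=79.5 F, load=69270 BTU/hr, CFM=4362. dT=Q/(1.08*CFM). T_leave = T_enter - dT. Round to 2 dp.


dT = 69270/(1.08*4362) = 14.7040
T_leave = 79.5 - 14.7040 = 64.80 F

64.80 F


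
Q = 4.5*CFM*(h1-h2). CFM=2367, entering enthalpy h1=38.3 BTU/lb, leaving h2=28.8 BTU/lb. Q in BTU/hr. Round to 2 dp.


Q = 4.5 * 2367 * (38.3 - 28.8) = 101189.25 BTU/hr

101189.25 BTU/hr


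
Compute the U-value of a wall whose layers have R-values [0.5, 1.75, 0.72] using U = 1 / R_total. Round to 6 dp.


R_total = 0.5 + 1.75 + 0.72 = 2.97
U = 1/2.97 = 0.336700

0.336700


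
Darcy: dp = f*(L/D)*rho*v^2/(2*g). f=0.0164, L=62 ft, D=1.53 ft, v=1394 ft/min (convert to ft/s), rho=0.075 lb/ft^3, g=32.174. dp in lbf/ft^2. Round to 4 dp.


v_fps = 1394/60 = 23.2333 ft/s
dp = 0.0164*(62/1.53)*0.075*23.2333^2/(2*32.174) = 0.4181 lbf/ft^2

0.4181 lbf/ft^2


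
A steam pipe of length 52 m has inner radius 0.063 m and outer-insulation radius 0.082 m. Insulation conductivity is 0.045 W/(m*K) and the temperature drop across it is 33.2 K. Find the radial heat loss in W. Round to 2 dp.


Q = 2*pi*0.045*52*33.2/ln(0.082/0.063) = 1851.88 W

1851.88 W


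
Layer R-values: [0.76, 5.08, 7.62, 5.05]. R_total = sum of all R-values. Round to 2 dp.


R_total = 0.76 + 5.08 + 7.62 + 5.05 = 18.51

18.51


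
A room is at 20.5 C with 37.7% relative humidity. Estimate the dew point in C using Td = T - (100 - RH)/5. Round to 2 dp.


Td = 20.5 - (100-37.7)/5 = 8.04 C

8.04 C


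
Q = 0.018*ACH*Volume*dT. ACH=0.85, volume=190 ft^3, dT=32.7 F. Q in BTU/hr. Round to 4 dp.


Q = 0.018 * 0.85 * 190 * 32.7 = 95.0589 BTU/hr

95.0589 BTU/hr


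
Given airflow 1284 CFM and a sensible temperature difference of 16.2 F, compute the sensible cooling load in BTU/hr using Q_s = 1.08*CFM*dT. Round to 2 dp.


Q = 1.08 * 1284 * 16.2 = 22464.86 BTU/hr

22464.86 BTU/hr


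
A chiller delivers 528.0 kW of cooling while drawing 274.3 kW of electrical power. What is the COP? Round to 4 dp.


COP = 528.0 / 274.3 = 1.9249

1.9249


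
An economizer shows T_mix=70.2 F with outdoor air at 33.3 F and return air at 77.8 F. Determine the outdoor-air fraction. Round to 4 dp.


frac = (70.2 - 77.8) / (33.3 - 77.8) = 0.1708

0.1708


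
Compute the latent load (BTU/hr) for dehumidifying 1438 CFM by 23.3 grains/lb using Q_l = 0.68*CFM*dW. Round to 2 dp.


Q = 0.68 * 1438 * 23.3 = 22783.67 BTU/hr

22783.67 BTU/hr


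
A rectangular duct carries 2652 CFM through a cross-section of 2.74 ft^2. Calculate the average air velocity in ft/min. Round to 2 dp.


V = 2652 / 2.74 = 967.88 ft/min

967.88 ft/min


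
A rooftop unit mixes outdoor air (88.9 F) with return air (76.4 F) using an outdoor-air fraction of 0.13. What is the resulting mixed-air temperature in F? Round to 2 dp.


T_mix = 0.13*88.9 + 0.87*76.4 = 78.03 F

78.03 F


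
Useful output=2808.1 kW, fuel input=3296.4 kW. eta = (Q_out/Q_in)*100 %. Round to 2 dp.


eta = (2808.1/3296.4)*100 = 85.19 %

85.19 %


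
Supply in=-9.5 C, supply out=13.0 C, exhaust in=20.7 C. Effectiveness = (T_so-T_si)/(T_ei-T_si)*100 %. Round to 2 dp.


eff = (13.0-(-9.5))/(20.7-(-9.5))*100 = 74.50 %

74.50 %


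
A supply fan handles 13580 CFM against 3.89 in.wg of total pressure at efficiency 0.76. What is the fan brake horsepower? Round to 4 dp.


BHP = 13580 * 3.89 / (6356 * 0.76) = 10.9358 hp

10.9358 hp


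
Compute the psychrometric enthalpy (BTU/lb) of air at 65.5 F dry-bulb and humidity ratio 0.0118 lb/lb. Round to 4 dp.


h = 0.24*65.5 + 0.0118*(1061+0.444*65.5) = 28.5830 BTU/lb

28.5830 BTU/lb


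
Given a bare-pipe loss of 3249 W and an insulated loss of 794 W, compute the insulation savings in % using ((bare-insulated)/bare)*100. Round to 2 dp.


Savings = ((3249-794)/3249)*100 = 75.56 %

75.56 %


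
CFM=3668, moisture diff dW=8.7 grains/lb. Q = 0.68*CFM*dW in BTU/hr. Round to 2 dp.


Q = 0.68 * 3668 * 8.7 = 21699.89 BTU/hr

21699.89 BTU/hr


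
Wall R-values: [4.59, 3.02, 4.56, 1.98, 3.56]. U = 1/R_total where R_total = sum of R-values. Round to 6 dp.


R_total = 4.59 + 3.02 + 4.56 + 1.98 + 3.56 = 17.71
U = 1/17.71 = 0.056465

0.056465


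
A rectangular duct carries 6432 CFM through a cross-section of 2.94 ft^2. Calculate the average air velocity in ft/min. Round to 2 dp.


V = 6432 / 2.94 = 2187.76 ft/min

2187.76 ft/min


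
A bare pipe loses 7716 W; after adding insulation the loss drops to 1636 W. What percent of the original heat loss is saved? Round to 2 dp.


Savings = ((7716-1636)/7716)*100 = 78.80 %

78.80 %


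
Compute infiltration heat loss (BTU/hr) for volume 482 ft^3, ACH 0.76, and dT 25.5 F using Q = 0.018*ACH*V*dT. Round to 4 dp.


Q = 0.018 * 0.76 * 482 * 25.5 = 168.1409 BTU/hr

168.1409 BTU/hr


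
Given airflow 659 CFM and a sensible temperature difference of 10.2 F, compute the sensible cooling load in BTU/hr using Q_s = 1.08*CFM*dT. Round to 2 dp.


Q = 1.08 * 659 * 10.2 = 7259.54 BTU/hr

7259.54 BTU/hr


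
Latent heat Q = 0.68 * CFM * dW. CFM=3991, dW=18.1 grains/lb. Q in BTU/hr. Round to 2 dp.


Q = 0.68 * 3991 * 18.1 = 49121.23 BTU/hr

49121.23 BTU/hr


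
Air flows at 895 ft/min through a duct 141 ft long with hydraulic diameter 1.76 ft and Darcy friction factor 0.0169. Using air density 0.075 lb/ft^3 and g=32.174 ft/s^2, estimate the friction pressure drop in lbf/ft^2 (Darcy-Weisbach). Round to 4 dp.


v_fps = 895/60 = 14.9167 ft/s
dp = 0.0169*(141/1.76)*0.075*14.9167^2/(2*32.174) = 0.3511 lbf/ft^2

0.3511 lbf/ft^2


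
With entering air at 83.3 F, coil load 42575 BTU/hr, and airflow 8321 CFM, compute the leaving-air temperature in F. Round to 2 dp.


dT = 42575/(1.08*8321) = 4.7376
T_leave = 83.3 - 4.7376 = 78.56 F

78.56 F


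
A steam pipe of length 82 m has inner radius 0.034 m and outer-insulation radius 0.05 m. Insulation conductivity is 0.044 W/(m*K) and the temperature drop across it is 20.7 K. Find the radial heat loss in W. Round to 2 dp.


Q = 2*pi*0.044*82*20.7/ln(0.05/0.034) = 1216.77 W

1216.77 W


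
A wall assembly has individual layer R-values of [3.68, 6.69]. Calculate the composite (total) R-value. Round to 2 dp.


R_total = 3.68 + 6.69 = 10.37

10.37


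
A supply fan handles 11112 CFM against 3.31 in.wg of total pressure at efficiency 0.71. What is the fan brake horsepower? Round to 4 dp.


BHP = 11112 * 3.31 / (6356 * 0.71) = 8.1504 hp

8.1504 hp


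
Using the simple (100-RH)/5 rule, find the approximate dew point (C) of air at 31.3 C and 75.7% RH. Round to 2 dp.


Td = 31.3 - (100-75.7)/5 = 26.44 C

26.44 C


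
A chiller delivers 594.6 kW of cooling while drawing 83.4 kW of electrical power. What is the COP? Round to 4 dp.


COP = 594.6 / 83.4 = 7.1295

7.1295


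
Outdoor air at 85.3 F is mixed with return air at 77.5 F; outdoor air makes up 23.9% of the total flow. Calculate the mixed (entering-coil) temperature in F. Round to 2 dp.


T_mix = 77.5 + (23.9/100)*(85.3-77.5) = 79.36 F

79.36 F


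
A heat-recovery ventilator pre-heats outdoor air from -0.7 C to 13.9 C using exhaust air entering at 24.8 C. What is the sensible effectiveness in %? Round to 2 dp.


eff = (13.9-(-0.7))/(24.8-(-0.7))*100 = 57.25 %

57.25 %


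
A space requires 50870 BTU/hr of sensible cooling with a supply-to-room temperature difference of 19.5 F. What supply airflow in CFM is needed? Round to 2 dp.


CFM = 50870 / (1.08 * 19.5) = 2415.48

2415.48 CFM


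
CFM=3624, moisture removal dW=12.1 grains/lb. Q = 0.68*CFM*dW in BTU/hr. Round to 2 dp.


Q = 0.68 * 3624 * 12.1 = 29818.27 BTU/hr

29818.27 BTU/hr


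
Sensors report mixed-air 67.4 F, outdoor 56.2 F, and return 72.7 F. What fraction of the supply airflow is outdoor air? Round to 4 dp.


frac = (67.4 - 72.7) / (56.2 - 72.7) = 0.3212

0.3212


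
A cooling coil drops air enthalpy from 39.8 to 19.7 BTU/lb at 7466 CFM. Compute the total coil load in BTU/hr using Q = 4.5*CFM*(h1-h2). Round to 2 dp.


Q = 4.5 * 7466 * (39.8 - 19.7) = 675299.70 BTU/hr

675299.70 BTU/hr


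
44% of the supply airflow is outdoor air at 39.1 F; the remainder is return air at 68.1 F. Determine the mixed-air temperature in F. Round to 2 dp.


T_mix = 0.44*39.1 + 0.56*68.1 = 55.34 F

55.34 F


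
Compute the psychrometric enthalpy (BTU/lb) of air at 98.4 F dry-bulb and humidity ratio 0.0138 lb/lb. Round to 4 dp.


h = 0.24*98.4 + 0.0138*(1061+0.444*98.4) = 38.8607 BTU/lb

38.8607 BTU/lb
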